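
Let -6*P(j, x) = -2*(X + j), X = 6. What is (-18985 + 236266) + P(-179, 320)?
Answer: 651670/3 ≈ 2.1722e+5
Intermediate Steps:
P(j, x) = 2 + j/3 (P(j, x) = -(-1)*(6 + j)/3 = -(-12 - 2*j)/6 = 2 + j/3)
(-18985 + 236266) + P(-179, 320) = (-18985 + 236266) + (2 + (⅓)*(-179)) = 217281 + (2 - 179/3) = 217281 - 173/3 = 651670/3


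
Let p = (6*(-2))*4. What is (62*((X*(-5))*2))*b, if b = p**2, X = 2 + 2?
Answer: -5713920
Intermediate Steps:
X = 4
p = -48 (p = -12*4 = -48)
b = 2304 (b = (-48)**2 = 2304)
(62*((X*(-5))*2))*b = (62*((4*(-5))*2))*2304 = (62*(-20*2))*2304 = (62*(-40))*2304 = -2480*2304 = -5713920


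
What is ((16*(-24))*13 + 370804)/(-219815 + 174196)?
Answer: -365812/45619 ≈ -8.0188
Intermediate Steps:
((16*(-24))*13 + 370804)/(-219815 + 174196) = (-384*13 + 370804)/(-45619) = (-4992 + 370804)*(-1/45619) = 365812*(-1/45619) = -365812/45619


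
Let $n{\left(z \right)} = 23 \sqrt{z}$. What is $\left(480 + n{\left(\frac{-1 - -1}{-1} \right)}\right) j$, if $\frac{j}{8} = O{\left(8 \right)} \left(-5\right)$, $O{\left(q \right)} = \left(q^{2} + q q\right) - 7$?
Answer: $-2323200$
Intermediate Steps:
$O{\left(q \right)} = -7 + 2 q^{2}$ ($O{\left(q \right)} = \left(q^{2} + q^{2}\right) - 7 = 2 q^{2} - 7 = -7 + 2 q^{2}$)
$j = -4840$ ($j = 8 \left(-7 + 2 \cdot 8^{2}\right) \left(-5\right) = 8 \left(-7 + 2 \cdot 64\right) \left(-5\right) = 8 \left(-7 + 128\right) \left(-5\right) = 8 \cdot 121 \left(-5\right) = 8 \left(-605\right) = -4840$)
$\left(480 + n{\left(\frac{-1 - -1}{-1} \right)}\right) j = \left(480 + 23 \sqrt{\frac{-1 - -1}{-1}}\right) \left(-4840\right) = \left(480 + 23 \sqrt{\left(-1 + 1\right) \left(-1\right)}\right) \left(-4840\right) = \left(480 + 23 \sqrt{0 \left(-1\right)}\right) \left(-4840\right) = \left(480 + 23 \sqrt{0}\right) \left(-4840\right) = \left(480 + 23 \cdot 0\right) \left(-4840\right) = \left(480 + 0\right) \left(-4840\right) = 480 \left(-4840\right) = -2323200$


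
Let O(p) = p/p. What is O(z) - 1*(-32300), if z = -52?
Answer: 32301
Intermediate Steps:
O(p) = 1
O(z) - 1*(-32300) = 1 - 1*(-32300) = 1 + 32300 = 32301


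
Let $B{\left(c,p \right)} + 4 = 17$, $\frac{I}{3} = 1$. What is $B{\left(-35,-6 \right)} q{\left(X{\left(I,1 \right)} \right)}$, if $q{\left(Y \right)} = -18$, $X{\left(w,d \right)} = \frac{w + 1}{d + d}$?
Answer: $-234$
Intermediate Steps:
$I = 3$ ($I = 3 \cdot 1 = 3$)
$B{\left(c,p \right)} = 13$ ($B{\left(c,p \right)} = -4 + 17 = 13$)
$X{\left(w,d \right)} = \frac{1 + w}{2 d}$
$B{\left(-35,-6 \right)} q{\left(X{\left(I,1 \right)} \right)} = 13 \left(-18\right) = -234$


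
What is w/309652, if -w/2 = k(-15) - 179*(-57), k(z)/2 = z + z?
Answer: -1449/22118 ≈ -0.065512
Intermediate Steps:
k(z) = 4*z (k(z) = 2*(z + z) = 2*(2*z) = 4*z)
w = -20286 (w = -2*(4*(-15) - 179*(-57)) = -2*(-60 + 10203) = -2*10143 = -20286)
w/309652 = -20286/309652 = -20286*1/309652 = -1449/22118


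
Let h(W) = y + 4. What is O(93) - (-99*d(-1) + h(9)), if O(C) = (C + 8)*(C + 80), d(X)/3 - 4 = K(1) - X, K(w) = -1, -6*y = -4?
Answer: 55969/3 ≈ 18656.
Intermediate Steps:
y = 2/3 (y = -1/6*(-4) = 2/3 ≈ 0.66667)
h(W) = 14/3 (h(W) = 2/3 + 4 = 14/3)
d(X) = 9 - 3*X (d(X) = 12 + 3*(-1 - X) = 12 + (-3 - 3*X) = 9 - 3*X)
O(C) = (8 + C)*(80 + C)
O(93) - (-99*d(-1) + h(9)) = (640 + 93**2 + 88*93) - (-99*(9 - 3*(-1)) + 14/3) = (640 + 8649 + 8184) - (-99*(9 + 3) + 14/3) = 17473 - (-99*12 + 14/3) = 17473 - (-1188 + 14/3) = 17473 - 1*(-3550/3) = 17473 + 3550/3 = 55969/3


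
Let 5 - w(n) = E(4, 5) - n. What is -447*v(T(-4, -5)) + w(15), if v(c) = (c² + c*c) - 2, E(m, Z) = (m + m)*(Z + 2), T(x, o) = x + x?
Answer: -56358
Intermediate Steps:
T(x, o) = 2*x
E(m, Z) = 2*m*(2 + Z) (E(m, Z) = (2*m)*(2 + Z) = 2*m*(2 + Z))
v(c) = -2 + 2*c² (v(c) = (c² + c²) - 2 = 2*c² - 2 = -2 + 2*c²)
w(n) = -51 + n (w(n) = 5 - (2*4*(2 + 5) - n) = 5 - (2*4*7 - n) = 5 - (56 - n) = 5 + (-56 + n) = -51 + n)
-447*v(T(-4, -5)) + w(15) = -447*(-2 + 2*(2*(-4))²) + (-51 + 15) = -447*(-2 + 2*(-8)²) - 36 = -447*(-2 + 2*64) - 36 = -447*(-2 + 128) - 36 = -447*126 - 36 = -56322 - 36 = -56358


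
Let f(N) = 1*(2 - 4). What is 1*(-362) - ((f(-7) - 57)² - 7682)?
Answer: 3839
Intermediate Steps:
f(N) = -2 (f(N) = 1*(-2) = -2)
1*(-362) - ((f(-7) - 57)² - 7682) = 1*(-362) - ((-2 - 57)² - 7682) = -362 - ((-59)² - 7682) = -362 - (3481 - 7682) = -362 - 1*(-4201) = -362 + 4201 = 3839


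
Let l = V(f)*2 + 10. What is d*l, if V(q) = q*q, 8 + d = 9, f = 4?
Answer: 42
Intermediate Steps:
d = 1 (d = -8 + 9 = 1)
V(q) = q²
l = 42 (l = 4²*2 + 10 = 16*2 + 10 = 32 + 10 = 42)
d*l = 1*42 = 42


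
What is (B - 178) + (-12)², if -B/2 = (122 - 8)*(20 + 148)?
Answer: -38338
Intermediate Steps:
B = -38304 (B = -2*(122 - 8)*(20 + 148) = -228*168 = -2*19152 = -38304)
(B - 178) + (-12)² = (-38304 - 178) + (-12)² = -38482 + 144 = -38338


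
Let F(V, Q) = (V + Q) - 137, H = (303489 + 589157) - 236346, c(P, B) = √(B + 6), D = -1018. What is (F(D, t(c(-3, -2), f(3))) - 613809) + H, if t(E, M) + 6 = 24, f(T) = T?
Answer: 41354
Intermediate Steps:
c(P, B) = √(6 + B)
H = 656300 (H = 892646 - 236346 = 656300)
t(E, M) = 18 (t(E, M) = -6 + 24 = 18)
F(V, Q) = -137 + Q + V (F(V, Q) = (Q + V) - 137 = -137 + Q + V)
(F(D, t(c(-3, -2), f(3))) - 613809) + H = ((-137 + 18 - 1018) - 613809) + 656300 = (-1137 - 613809) + 656300 = -614946 + 656300 = 41354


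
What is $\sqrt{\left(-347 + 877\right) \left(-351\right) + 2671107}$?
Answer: $\sqrt{2485077} \approx 1576.4$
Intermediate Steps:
$\sqrt{\left(-347 + 877\right) \left(-351\right) + 2671107} = \sqrt{530 \left(-351\right) + 2671107} = \sqrt{-186030 + 2671107} = \sqrt{2485077}$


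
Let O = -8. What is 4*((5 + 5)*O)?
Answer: -320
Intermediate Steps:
4*((5 + 5)*O) = 4*((5 + 5)*(-8)) = 4*(10*(-8)) = 4*(-80) = -320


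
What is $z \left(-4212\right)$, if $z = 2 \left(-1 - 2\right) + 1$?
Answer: $21060$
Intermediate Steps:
$z = -5$ ($z = 2 \left(-1 - 2\right) + 1 = 2 \left(-3\right) + 1 = -6 + 1 = -5$)
$z \left(-4212\right) = \left(-5\right) \left(-4212\right) = 21060$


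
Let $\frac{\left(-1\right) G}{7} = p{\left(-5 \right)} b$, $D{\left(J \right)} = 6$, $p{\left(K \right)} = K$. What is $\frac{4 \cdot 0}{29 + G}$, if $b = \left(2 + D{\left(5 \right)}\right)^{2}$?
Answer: $0$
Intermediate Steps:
$b = 64$ ($b = \left(2 + 6\right)^{2} = 8^{2} = 64$)
$G = 2240$ ($G = - 7 \left(\left(-5\right) 64\right) = \left(-7\right) \left(-320\right) = 2240$)
$\frac{4 \cdot 0}{29 + G} = \frac{4 \cdot 0}{29 + 2240} = \frac{1}{2269} \cdot 0 = 0$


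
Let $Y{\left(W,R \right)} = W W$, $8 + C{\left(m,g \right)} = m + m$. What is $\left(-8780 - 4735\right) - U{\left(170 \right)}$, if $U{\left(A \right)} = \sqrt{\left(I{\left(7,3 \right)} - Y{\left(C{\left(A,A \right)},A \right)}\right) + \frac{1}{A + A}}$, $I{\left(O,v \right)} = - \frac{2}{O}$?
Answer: $-13515 - \frac{i \sqrt{156088606835}}{1190} \approx -13515.0 - 332.0 i$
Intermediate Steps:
$C{\left(m,g \right)} = -8 + 2 m$ ($C{\left(m,g \right)} = -8 + \left(m + m\right) = -8 + 2 m$)
$Y{\left(W,R \right)} = W^{2}$
$U{\left(A \right)} = \sqrt{- \frac{2}{7} + \frac{1}{2 A} - \left(-8 + 2 A\right)^{2}}$ ($U{\left(A \right)} = \sqrt{\left(- \frac{2}{7} - \left(-8 + 2 A\right)^{2}\right) + \frac{1}{A + A}} = \sqrt{\left(\left(-2\right) \frac{1}{7} - \left(-8 + 2 A\right)^{2}\right) + \frac{1}{2 A}} = \sqrt{\left(- \frac{2}{7} - \left(-8 + 2 A\right)^{2}\right) + \frac{1}{2 A}} = \sqrt{- \frac{2}{7} + \frac{1}{2 A} - \left(-8 + 2 A\right)^{2}}$)
$\left(-8780 - 4735\right) - U{\left(170 \right)} = \left(-8780 - 4735\right) - \frac{\sqrt{-12600 - 784 \cdot 170^{2} + \frac{98}{170} + 6272 \cdot 170}}{14} = \left(-8780 - 4735\right) - \frac{\sqrt{-12600 - 22657600 + 98 \cdot \frac{1}{170} + 1066240}}{14} = -13515 - \frac{\sqrt{-12600 - 22657600 + \frac{49}{85} + 1066240}}{14} = -13515 - \frac{\sqrt{- \frac{1836336551}{85}}}{14} = -13515 - \frac{\frac{1}{85} i \sqrt{156088606835}}{14} = -13515 - \frac{i \sqrt{156088606835}}{1190}$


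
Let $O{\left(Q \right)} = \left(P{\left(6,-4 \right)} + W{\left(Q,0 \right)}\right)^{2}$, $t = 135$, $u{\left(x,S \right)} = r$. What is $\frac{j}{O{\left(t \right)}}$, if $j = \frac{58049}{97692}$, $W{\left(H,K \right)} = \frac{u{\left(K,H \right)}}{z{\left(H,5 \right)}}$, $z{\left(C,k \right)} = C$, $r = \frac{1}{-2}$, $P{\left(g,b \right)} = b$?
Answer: $\frac{352647675}{9513255101} \approx 0.037069$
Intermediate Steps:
$r = - \frac{1}{2} \approx -0.5$
$u{\left(x,S \right)} = - \frac{1}{2}$
$W{\left(H,K \right)} = - \frac{1}{2 H}$
$O{\left(Q \right)} = \left(-4 - \frac{1}{2 Q}\right)^{2}$
$j = \frac{58049}{97692}$ ($j = 58049 \cdot \frac{1}{97692} = \frac{58049}{97692} \approx 0.5942$)
$\frac{j}{O{\left(t \right)}} = \frac{58049}{97692 \frac{\left(1 + 8 \cdot 135\right)^{2}}{4 \cdot 18225}} = \frac{58049}{97692 \cdot \frac{1}{4} \cdot \frac{1}{18225} \left(1 + 1080\right)^{2}} = \frac{58049}{97692 \cdot \frac{1}{4} \cdot \frac{1}{18225} \cdot 1081^{2}} = \frac{58049}{97692 \cdot \frac{1}{4} \cdot \frac{1}{18225} \cdot 1168561} = \frac{58049}{97692 \cdot \frac{1168561}{72900}} = \frac{58049}{97692} \cdot \frac{72900}{1168561} = \frac{352647675}{9513255101}$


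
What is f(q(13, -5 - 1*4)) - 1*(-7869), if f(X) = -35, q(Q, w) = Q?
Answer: 7834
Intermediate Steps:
f(q(13, -5 - 1*4)) - 1*(-7869) = -35 - 1*(-7869) = -35 + 7869 = 7834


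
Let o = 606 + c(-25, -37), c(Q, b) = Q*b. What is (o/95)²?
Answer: 2343961/9025 ≈ 259.72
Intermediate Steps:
o = 1531 (o = 606 - 25*(-37) = 606 + 925 = 1531)
(o/95)² = (1531/95)² = 2343961/9025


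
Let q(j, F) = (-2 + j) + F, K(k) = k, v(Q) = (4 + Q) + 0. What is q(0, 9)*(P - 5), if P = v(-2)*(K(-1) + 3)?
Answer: -7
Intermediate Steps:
v(Q) = 4 + Q
P = 4 (P = (4 - 2)*(-1 + 3) = 2*2 = 4)
q(j, F) = -2 + F + j
q(0, 9)*(P - 5) = (-2 + 9 + 0)*(4 - 5) = 7*(-1) = -7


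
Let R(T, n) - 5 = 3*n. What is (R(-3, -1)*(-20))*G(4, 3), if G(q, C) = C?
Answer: -120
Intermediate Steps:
R(T, n) = 5 + 3*n
(R(-3, -1)*(-20))*G(4, 3) = ((5 + 3*(-1))*(-20))*3 = ((5 - 3)*(-20))*3 = (2*(-20))*3 = -40*3 = -120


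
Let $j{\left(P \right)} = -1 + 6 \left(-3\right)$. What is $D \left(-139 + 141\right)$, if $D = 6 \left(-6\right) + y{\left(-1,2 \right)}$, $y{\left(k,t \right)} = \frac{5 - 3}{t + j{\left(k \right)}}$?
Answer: $- \frac{1228}{17} \approx -72.235$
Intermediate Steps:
$j{\left(P \right)} = -19$ ($j{\left(P \right)} = -1 - 18 = -19$)
$y{\left(k,t \right)} = \frac{2}{-19 + t}$ ($y{\left(k,t \right)} = \frac{5 - 3}{t - 19} = \frac{2}{-19 + t}$)
$D = - \frac{614}{17}$ ($D = 6 \left(-6\right) + \frac{2}{-19 + 2} = -36 + \frac{2}{-17} = -36 + 2 \left(- \frac{1}{17}\right) = -36 - \frac{2}{17} = - \frac{614}{17} \approx -36.118$)
$D \left(-139 + 141\right) = - \frac{614 \left(-139 + 141\right)}{17} = \left(- \frac{614}{17}\right) 2 = - \frac{1228}{17}$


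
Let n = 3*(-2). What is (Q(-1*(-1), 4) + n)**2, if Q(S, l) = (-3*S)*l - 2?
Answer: 400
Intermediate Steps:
Q(S, l) = -2 - 3*S*l (Q(S, l) = -3*S*l - 2 = -2 - 3*S*l)
n = -6
(Q(-1*(-1), 4) + n)**2 = ((-2 - 3*(-1*(-1))*4) - 6)**2 = ((-2 - 3*1*4) - 6)**2 = ((-2 - 12) - 6)**2 = (-14 - 6)**2 = (-20)**2 = 400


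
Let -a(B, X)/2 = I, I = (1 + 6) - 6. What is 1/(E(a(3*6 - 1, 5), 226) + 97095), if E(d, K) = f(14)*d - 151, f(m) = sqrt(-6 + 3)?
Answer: 24236/2349534787 + I*sqrt(3)/4699069574 ≈ 1.0315e-5 + 3.6859e-10*I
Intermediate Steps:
I = 1 (I = 7 - 6 = 1)
a(B, X) = -2 (a(B, X) = -2*1 = -2)
f(m) = I*sqrt(3) (f(m) = sqrt(-3) = I*sqrt(3))
E(d, K) = -151 + I*d*sqrt(3) (E(d, K) = (I*sqrt(3))*d - 151 = I*d*sqrt(3) - 151 = -151 + I*d*sqrt(3))
1/(E(a(3*6 - 1, 5), 226) + 97095) = 1/((-151 + I*(-2)*sqrt(3)) + 97095) = 1/((-151 - 2*I*sqrt(3)) + 97095) = 1/(96944 - 2*I*sqrt(3))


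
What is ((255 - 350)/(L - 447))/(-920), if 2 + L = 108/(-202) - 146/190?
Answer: -182305/795001072 ≈ -0.00022931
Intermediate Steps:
L = -31693/9595 (L = -2 + (108/(-202) - 146/190) = -2 + (108*(-1/202) - 146*1/190) = -2 + (-54/101 - 73/95) = -2 - 12503/9595 = -31693/9595 ≈ -3.3031)
((255 - 350)/(L - 447))/(-920) = ((255 - 350)/(-31693/9595 - 447))/(-920) = -95/(-4320658/9595)*(-1/920) = -95*(-9595/4320658)*(-1/920) = (911525/4320658)*(-1/920) = -182305/795001072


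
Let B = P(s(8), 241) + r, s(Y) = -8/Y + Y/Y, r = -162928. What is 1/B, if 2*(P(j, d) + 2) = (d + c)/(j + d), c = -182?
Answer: -482/78532201 ≈ -6.1376e-6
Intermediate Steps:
s(Y) = 1 - 8/Y (s(Y) = -8/Y + 1 = 1 - 8/Y)
P(j, d) = -2 + (-182 + d)/(2*(d + j)) (P(j, d) = -2 + ((d - 182)/(j + d))/2 = -2 + ((-182 + d)/(d + j))/2 = -2 + (-182 + d)/(2*(d + j)))
B = -78532201/482 (B = (-91 - 2*(-8 + 8)/8 - 3/2*241)/(241 + (-8 + 8)/8) - 162928 = (-91 - 0/4 - 723/2)/(241 + (1/8)*0) - 162928 = (-91 - 2*0 - 723/2)/(241 + 0) - 162928 = (-91 + 0 - 723/2)/241 - 162928 = (1/241)*(-905/2) - 162928 = -905/482 - 162928 = -78532201/482 ≈ -1.6293e+5)
1/B = 1/(-78532201/482) = -482/78532201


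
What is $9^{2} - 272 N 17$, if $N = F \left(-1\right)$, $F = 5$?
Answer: $23201$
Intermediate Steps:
$N = -5$ ($N = 5 \left(-1\right) = -5$)
$9^{2} - 272 N 17 = 9^{2} - 272 \left(\left(-5\right) 17\right) = 81 - -23120 = 81 + 23120 = 23201$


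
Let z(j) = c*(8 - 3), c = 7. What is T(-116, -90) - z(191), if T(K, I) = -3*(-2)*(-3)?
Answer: -53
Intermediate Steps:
z(j) = 35 (z(j) = 7*(8 - 3) = 7*5 = 35)
T(K, I) = -18 (T(K, I) = 6*(-3) = -18)
T(-116, -90) - z(191) = -18 - 1*35 = -18 - 35 = -53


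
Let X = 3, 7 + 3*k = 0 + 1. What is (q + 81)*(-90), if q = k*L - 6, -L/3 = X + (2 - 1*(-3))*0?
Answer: -8370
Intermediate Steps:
k = -2 (k = -7/3 + (0 + 1)/3 = -7/3 + (⅓)*1 = -7/3 + ⅓ = -2)
L = -9 (L = -3*(3 + (2 - 1*(-3))*0) = -3*(3 + (2 + 3)*0) = -3*(3 + 5*0) = -3*(3 + 0) = -3*3 = -9)
q = 12 (q = -2*(-9) - 6 = 18 - 6 = 12)
(q + 81)*(-90) = (12 + 81)*(-90) = 93*(-90) = -8370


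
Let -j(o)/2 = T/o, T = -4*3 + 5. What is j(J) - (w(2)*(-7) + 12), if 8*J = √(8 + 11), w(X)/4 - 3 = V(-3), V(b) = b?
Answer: -12 + 112*√19/19 ≈ 13.695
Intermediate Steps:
w(X) = 0 (w(X) = 12 + 4*(-3) = 12 - 12 = 0)
T = -7 (T = -12 + 5 = -7)
J = √19/8 (J = √(8 + 11)/8 = √19/8 ≈ 0.54486)
j(o) = 14/o (j(o) = -(-14)/o = 14/o)
j(J) - (w(2)*(-7) + 12) = 14/((√19/8)) - (0*(-7) + 12) = 14*(8*√19/19) - (0 + 12) = 112*√19/19 - 1*12 = 112*√19/19 - 12 = -12 + 112*√19/19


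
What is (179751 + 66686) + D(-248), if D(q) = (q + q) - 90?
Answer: 245851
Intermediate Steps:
D(q) = -90 + 2*q (D(q) = 2*q - 90 = -90 + 2*q)
(179751 + 66686) + D(-248) = (179751 + 66686) + (-90 + 2*(-248)) = 246437 + (-90 - 496) = 246437 - 586 = 245851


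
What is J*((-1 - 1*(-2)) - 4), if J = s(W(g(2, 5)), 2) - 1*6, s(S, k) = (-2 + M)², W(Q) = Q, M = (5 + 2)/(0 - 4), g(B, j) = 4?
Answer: -387/16 ≈ -24.188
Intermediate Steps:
M = -7/4 (M = 7/(-4) = 7*(-¼) = -7/4 ≈ -1.7500)
s(S, k) = 225/16 (s(S, k) = (-2 - 7/4)² = (-15/4)² = 225/16)
J = 129/16 (J = 225/16 - 1*6 = 225/16 - 6 = 129/16 ≈ 8.0625)
J*((-1 - 1*(-2)) - 4) = 129*((-1 - 1*(-2)) - 4)/16 = 129*((-1 + 2) - 4)/16 = 129*(1 - 4)/16 = (129/16)*(-3) = -387/16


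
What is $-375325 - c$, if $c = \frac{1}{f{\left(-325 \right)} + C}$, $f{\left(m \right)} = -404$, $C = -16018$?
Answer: $- \frac{6163587149}{16422} \approx -3.7533 \cdot 10^{5}$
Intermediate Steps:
$c = - \frac{1}{16422}$ ($c = \frac{1}{-404 - 16018} = \frac{1}{-16422} = - \frac{1}{16422} \approx -6.0894 \cdot 10^{-5}$)
$-375325 - c = -375325 - - \frac{1}{16422} = -375325 + \frac{1}{16422} = - \frac{6163587149}{16422}$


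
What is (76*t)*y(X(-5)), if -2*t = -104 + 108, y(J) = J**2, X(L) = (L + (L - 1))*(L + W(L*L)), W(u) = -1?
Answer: -662112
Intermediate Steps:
X(L) = (-1 + L)*(-1 + 2*L) (X(L) = (L + (L - 1))*(L - 1) = (L + (-1 + L))*(-1 + L) = (-1 + 2*L)*(-1 + L) = (-1 + L)*(-1 + 2*L))
t = -2 (t = -(-104 + 108)/2 = -1/2*4 = -2)
(76*t)*y(X(-5)) = (76*(-2))*(1 - 3*(-5) + 2*(-5)**2)**2 = -152*(1 + 15 + 2*25)**2 = -152*(1 + 15 + 50)**2 = -152*66**2 = -152*4356 = -662112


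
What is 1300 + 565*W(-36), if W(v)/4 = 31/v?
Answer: -5815/9 ≈ -646.11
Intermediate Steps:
W(v) = 124/v (W(v) = 4*(31/v) = 124/v)
1300 + 565*W(-36) = 1300 + 565*(124/(-36)) = 1300 + 565*(124*(-1/36)) = 1300 + 565*(-31/9) = 1300 - 17515/9 = -5815/9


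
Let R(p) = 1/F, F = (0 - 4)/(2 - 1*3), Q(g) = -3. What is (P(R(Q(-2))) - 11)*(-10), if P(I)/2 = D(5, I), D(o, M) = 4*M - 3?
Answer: 150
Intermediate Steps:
F = 4 (F = -4/(2 - 3) = -4/(-1) = -4*(-1) = 4)
D(o, M) = -3 + 4*M
R(p) = ¼ (R(p) = 1/4 = ¼)
P(I) = -6 + 8*I (P(I) = 2*(-3 + 4*I) = -6 + 8*I)
(P(R(Q(-2))) - 11)*(-10) = ((-6 + 8*(¼)) - 11)*(-10) = ((-6 + 2) - 11)*(-10) = (-4 - 11)*(-10) = -15*(-10) = 150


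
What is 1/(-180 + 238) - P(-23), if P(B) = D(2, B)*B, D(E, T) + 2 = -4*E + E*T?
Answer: -74703/58 ≈ -1288.0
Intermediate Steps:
D(E, T) = -2 - 4*E + E*T (D(E, T) = -2 + (-4*E + E*T) = -2 - 4*E + E*T)
P(B) = B*(-10 + 2*B) (P(B) = (-2 - 4*2 + 2*B)*B = (-2 - 8 + 2*B)*B = (-10 + 2*B)*B = B*(-10 + 2*B))
1/(-180 + 238) - P(-23) = 1/(-180 + 238) - 2*(-23)*(-5 - 23) = 1/58 - 2*(-23)*(-28) = 1/58 - 1*1288 = 1/58 - 1288 = -74703/58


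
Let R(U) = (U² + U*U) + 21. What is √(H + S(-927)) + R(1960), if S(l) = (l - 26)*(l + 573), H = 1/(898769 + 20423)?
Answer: 7683221 + √71260463554945990/459596 ≈ 7.6838e+6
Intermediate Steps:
H = 1/919192 ≈ 1.0879e-6
R(U) = 21 + 2*U² (R(U) = (U² + U²) + 21 = 2*U² + 21 = 21 + 2*U²)
S(l) = (-26 + l)*(573 + l)
√(H + S(-927)) + R(1960) = √(1/919192 + (-14898 + (-927)² + 547*(-927))) + (21 + 2*1960²) = √(1/919192 + (-14898 + 859329 - 507069)) + (21 + 2*3841600) = √(1/919192 + 337362) + (21 + 7683200) = √(310100451505/919192) + 7683221 = √71260463554945990/459596 + 7683221 = 7683221 + √71260463554945990/459596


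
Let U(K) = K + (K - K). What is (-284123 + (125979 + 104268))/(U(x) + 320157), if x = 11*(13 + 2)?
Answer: -26938/160161 ≈ -0.16819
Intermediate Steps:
x = 165 (x = 11*15 = 165)
U(K) = K (U(K) = K + 0 = K)
(-284123 + (125979 + 104268))/(U(x) + 320157) = (-284123 + (125979 + 104268))/(165 + 320157) = (-284123 + 230247)/320322 = -53876*1/320322 = -26938/160161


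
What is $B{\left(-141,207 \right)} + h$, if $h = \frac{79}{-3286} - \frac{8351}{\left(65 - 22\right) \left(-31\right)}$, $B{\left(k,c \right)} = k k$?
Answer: $\frac{2810027347}{141298} \approx 19887.0$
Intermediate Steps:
$B{\left(k,c \right)} = k^{2}$
$h = \frac{881809}{141298}$ ($h = 79 \left(- \frac{1}{3286}\right) - \frac{8351}{43 \left(-31\right)} = - \frac{79}{3286} - \frac{8351}{-1333} = - \frac{79}{3286} - - \frac{8351}{1333} = - \frac{79}{3286} + \frac{8351}{1333} = \frac{881809}{141298} \approx 6.2408$)
$B{\left(-141,207 \right)} + h = \left(-141\right)^{2} + \frac{881809}{141298} = 19881 + \frac{881809}{141298} = \frac{2810027347}{141298}$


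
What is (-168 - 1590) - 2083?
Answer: -3841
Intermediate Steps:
(-168 - 1590) - 2083 = -1758 - 2083 = -3841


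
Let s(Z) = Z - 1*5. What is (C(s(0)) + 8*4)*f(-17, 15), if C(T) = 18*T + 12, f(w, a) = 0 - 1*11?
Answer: 506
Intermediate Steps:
s(Z) = -5 + Z (s(Z) = Z - 5 = -5 + Z)
f(w, a) = -11 (f(w, a) = 0 - 11 = -11)
C(T) = 12 + 18*T
(C(s(0)) + 8*4)*f(-17, 15) = ((12 + 18*(-5 + 0)) + 8*4)*(-11) = ((12 + 18*(-5)) + 32)*(-11) = ((12 - 90) + 32)*(-11) = (-78 + 32)*(-11) = -46*(-11) = 506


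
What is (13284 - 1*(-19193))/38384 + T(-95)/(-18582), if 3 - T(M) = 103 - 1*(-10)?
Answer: 303854927/356625744 ≈ 0.85203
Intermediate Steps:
T(M) = -110 (T(M) = 3 - (103 - 1*(-10)) = 3 - (103 + 10) = 3 - 1*113 = 3 - 113 = -110)
(13284 - 1*(-19193))/38384 + T(-95)/(-18582) = (13284 - 1*(-19193))/38384 - 110/(-18582) = (13284 + 19193)*(1/38384) - 110*(-1/18582) = 32477*(1/38384) + 55/9291 = 32477/38384 + 55/9291 = 303854927/356625744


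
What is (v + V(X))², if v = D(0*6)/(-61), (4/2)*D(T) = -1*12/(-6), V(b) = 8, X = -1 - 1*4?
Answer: 237169/3721 ≈ 63.738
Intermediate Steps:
X = -5 (X = -1 - 4 = -5)
D(T) = 1 (D(T) = (-1*12/(-6))/2 = (-12*(-⅙))/2 = (½)*2 = 1)
v = -1/61 (v = 1/(-61) = 1*(-1/61) = -1/61 ≈ -0.016393)
(v + V(X))² = (-1/61 + 8)² = (487/61)² = 237169/3721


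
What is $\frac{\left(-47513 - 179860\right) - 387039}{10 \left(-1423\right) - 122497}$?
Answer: $\frac{614412}{136727} \approx 4.4937$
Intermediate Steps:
$\frac{\left(-47513 - 179860\right) - 387039}{10 \left(-1423\right) - 122497} = \frac{\left(-47513 - 179860\right) - 387039}{-14230 - 122497} = \frac{-227373 - 387039}{-136727} = \left(-614412\right) \left(- \frac{1}{136727}\right) = \frac{614412}{136727}$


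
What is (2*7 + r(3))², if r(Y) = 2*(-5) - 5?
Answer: 1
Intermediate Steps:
r(Y) = -15 (r(Y) = -10 - 5 = -15)
(2*7 + r(3))² = (2*7 - 15)² = (14 - 15)² = (-1)² = 1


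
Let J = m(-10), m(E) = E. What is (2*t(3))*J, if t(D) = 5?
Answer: -100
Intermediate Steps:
J = -10
(2*t(3))*J = (2*5)*(-10) = 10*(-10) = -100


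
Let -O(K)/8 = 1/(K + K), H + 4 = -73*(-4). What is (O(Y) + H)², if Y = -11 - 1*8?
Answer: 29986576/361 ≈ 83065.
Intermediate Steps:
Y = -19 (Y = -11 - 8 = -19)
H = 288 (H = -4 - 73*(-4) = -4 + 292 = 288)
O(K) = -4/K (O(K) = -8/(K + K) = -8*1/(2*K) = -4/K)
(O(Y) + H)² = (-4/(-19) + 288)² = (-4*(-1/19) + 288)² = (4/19 + 288)² = (5476/19)² = 29986576/361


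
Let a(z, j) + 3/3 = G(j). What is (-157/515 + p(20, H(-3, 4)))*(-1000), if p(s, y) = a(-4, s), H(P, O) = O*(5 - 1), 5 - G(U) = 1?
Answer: -277600/103 ≈ -2695.1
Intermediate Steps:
G(U) = 4 (G(U) = 5 - 1*1 = 5 - 1 = 4)
H(P, O) = 4*O (H(P, O) = O*4 = 4*O)
a(z, j) = 3 (a(z, j) = -1 + 4 = 3)
p(s, y) = 3
(-157/515 + p(20, H(-3, 4)))*(-1000) = (-157/515 + 3)*(-1000) = (1388/515)*(-1000) = -277600/103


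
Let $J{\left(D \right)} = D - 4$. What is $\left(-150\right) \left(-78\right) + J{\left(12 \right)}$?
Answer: $11708$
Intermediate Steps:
$J{\left(D \right)} = -4 + D$
$\left(-150\right) \left(-78\right) + J{\left(12 \right)} = \left(-150\right) \left(-78\right) + \left(-4 + 12\right) = 11700 + 8 = 11708$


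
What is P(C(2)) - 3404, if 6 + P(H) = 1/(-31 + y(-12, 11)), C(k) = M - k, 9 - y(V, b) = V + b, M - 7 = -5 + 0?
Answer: -71611/21 ≈ -3410.0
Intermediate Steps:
M = 2 (M = 7 + (-5 + 0) = 7 - 5 = 2)
y(V, b) = 9 - V - b (y(V, b) = 9 - (V + b) = 9 + (-V - b) = 9 - V - b)
C(k) = 2 - k
P(H) = -127/21 (P(H) = -6 + 1/(-31 + (9 - 1*(-12) - 1*11)) = -6 + 1/(-31 + (9 + 12 - 11)) = -6 + 1/(-31 + 10) = -6 + 1/(-21) = -6 - 1/21 = -127/21)
P(C(2)) - 3404 = -127/21 - 3404 = -71611/21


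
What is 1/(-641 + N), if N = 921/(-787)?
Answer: -787/505388 ≈ -0.0015572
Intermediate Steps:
N = -921/787 (N = 921*(-1/787) = -921/787 ≈ -1.1703)
1/(-641 + N) = 1/(-641 - 921/787) = 1/(-505388/787) = -787/505388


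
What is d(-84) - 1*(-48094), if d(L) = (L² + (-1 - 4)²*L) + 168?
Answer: 53218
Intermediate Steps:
d(L) = 168 + L² + 25*L (d(L) = (L² + (-5)²*L) + 168 = (L² + 25*L) + 168 = 168 + L² + 25*L)
d(-84) - 1*(-48094) = (168 + (-84)² + 25*(-84)) - 1*(-48094) = (168 + 7056 - 2100) + 48094 = 5124 + 48094 = 53218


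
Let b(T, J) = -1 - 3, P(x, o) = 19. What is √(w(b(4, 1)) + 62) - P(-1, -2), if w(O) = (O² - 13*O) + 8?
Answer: -19 + √138 ≈ -7.2527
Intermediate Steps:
b(T, J) = -4
w(O) = 8 + O² - 13*O
√(w(b(4, 1)) + 62) - P(-1, -2) = √((8 + (-4)² - 13*(-4)) + 62) - 1*19 = √((8 + 16 + 52) + 62) - 19 = √(76 + 62) - 19 = √138 - 19 = -19 + √138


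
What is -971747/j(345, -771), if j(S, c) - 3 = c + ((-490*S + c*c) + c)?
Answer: -971747/423852 ≈ -2.2927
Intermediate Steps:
j(S, c) = 3 + c² - 490*S + 2*c (j(S, c) = 3 + (c + ((-490*S + c*c) + c)) = 3 + (c + ((-490*S + c²) + c)) = 3 + (c + ((c² - 490*S) + c)) = 3 + (c + (c + c² - 490*S)) = 3 + (c² - 490*S + 2*c) = 3 + c² - 490*S + 2*c)
-971747/j(345, -771) = -971747/(3 + (-771)² - 490*345 + 2*(-771)) = -971747/(3 + 594441 - 169050 - 1542) = -971747/423852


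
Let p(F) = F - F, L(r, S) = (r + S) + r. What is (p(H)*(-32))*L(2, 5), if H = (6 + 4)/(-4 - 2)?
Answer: 0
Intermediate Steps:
L(r, S) = S + 2*r (L(r, S) = (S + r) + r = S + 2*r)
H = -5/3 (H = 10/(-6) = 10*(-⅙) = -5/3 ≈ -1.6667)
p(F) = 0
(p(H)*(-32))*L(2, 5) = (0*(-32))*(5 + 2*2) = 0*(5 + 4) = 0*9 = 0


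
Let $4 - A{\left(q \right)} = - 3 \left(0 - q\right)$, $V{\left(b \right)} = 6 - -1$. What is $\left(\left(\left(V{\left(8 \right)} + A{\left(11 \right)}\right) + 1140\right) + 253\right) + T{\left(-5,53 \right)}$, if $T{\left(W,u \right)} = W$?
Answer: $1366$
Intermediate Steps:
$V{\left(b \right)} = 7$ ($V{\left(b \right)} = 6 + 1 = 7$)
$A{\left(q \right)} = 4 - 3 q$ ($A{\left(q \right)} = 4 - - 3 \left(0 - q\right) = 4 - - 3 \left(- q\right) = 4 - 3 q$)
$\left(\left(\left(V{\left(8 \right)} + A{\left(11 \right)}\right) + 1140\right) + 253\right) + T{\left(-5,53 \right)} = \left(\left(\left(7 + \left(4 - 33\right)\right) + 1140\right) + 253\right) - 5 = \left(\left(\left(7 - 29\right) + 1140\right) + 253\right) - 5 = \left(\left(-22 + 1140\right) + 253\right) - 5 = \left(1118 + 253\right) - 5 = 1371 - 5 = 1366$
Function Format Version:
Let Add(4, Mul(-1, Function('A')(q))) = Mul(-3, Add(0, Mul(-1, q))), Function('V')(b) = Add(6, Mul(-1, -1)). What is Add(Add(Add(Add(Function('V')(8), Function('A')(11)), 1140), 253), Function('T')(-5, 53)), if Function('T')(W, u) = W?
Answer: 1366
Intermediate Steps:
Function('V')(b) = 7 (Function('V')(b) = Add(6, 1) = 7)
Function('A')(q) = Add(4, Mul(-3, q)) (Function('A')(q) = Add(4, Mul(-1, Mul(-3, Add(0, Mul(-1, q))))) = Add(4, Mul(-1, Mul(-3, Mul(-1, q)))) = Add(4, Mul(-1, Mul(3, q))) = Add(4, Mul(-3, q)))
Add(Add(Add(Add(Function('V')(8), Function('A')(11)), 1140), 253), Function('T')(-5, 53)) = Add(Add(Add(Add(7, Add(4, Mul(-3, 11))), 1140), 253), -5) = Add(Add(Add(Add(7, Add(4, -33)), 1140), 253), -5) = Add(Add(Add(Add(7, -29), 1140), 253), -5) = Add(Add(Add(-22, 1140), 253), -5) = Add(Add(1118, 253), -5) = Add(1371, -5) = 1366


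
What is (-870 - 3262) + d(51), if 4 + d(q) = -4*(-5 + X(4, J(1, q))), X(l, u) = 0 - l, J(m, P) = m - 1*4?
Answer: -4100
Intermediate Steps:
J(m, P) = -4 + m (J(m, P) = m - 4 = -4 + m)
X(l, u) = -l
d(q) = 32 (d(q) = -4 - 4*(-5 - 1*4) = -4 - 4*(-5 - 4) = -4 - 4*(-9) = -4 + 36 = 32)
(-870 - 3262) + d(51) = (-870 - 3262) + 32 = -4132 + 32 = -4100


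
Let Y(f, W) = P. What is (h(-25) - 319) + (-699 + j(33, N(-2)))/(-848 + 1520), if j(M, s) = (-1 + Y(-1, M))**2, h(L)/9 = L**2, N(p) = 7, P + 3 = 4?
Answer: 1188311/224 ≈ 5305.0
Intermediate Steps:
P = 1 (P = -3 + 4 = 1)
Y(f, W) = 1
h(L) = 9*L**2
j(M, s) = 0 (j(M, s) = (-1 + 1)**2 = 0**2 = 0)
(h(-25) - 319) + (-699 + j(33, N(-2)))/(-848 + 1520) = (9*(-25)**2 - 319) + (-699 + 0)/(-848 + 1520) = (9*625 - 319) - 699/672 = (5625 - 319) - 699*1/672 = 5306 - 233/224 = 1188311/224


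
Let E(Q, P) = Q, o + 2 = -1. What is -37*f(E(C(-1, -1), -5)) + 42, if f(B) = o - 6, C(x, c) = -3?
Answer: 375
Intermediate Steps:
o = -3 (o = -2 - 1 = -3)
f(B) = -9 (f(B) = -3 - 6 = -9)
-37*f(E(C(-1, -1), -5)) + 42 = -37*(-9) + 42 = 333 + 42 = 375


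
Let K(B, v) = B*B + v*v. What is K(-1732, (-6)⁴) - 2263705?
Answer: 2415735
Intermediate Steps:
K(B, v) = B² + v²
K(-1732, (-6)⁴) - 2263705 = ((-1732)² + ((-6)⁴)²) - 2263705 = (2999824 + 1296²) - 2263705 = (2999824 + 1679616) - 2263705 = 4679440 - 2263705 = 2415735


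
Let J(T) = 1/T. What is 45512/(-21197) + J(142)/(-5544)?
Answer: -3257204743/1517026896 ≈ -2.1471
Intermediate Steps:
45512/(-21197) + J(142)/(-5544) = 45512/(-21197) + 1/(142*(-5544)) = 45512*(-1/21197) + (1/142)*(-1/5544) = -45512/21197 - 1/787248 = -3257204743/1517026896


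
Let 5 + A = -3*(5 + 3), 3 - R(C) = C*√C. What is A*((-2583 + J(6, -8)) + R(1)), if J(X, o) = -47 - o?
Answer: 75980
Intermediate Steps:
R(C) = 3 - C^(3/2) (R(C) = 3 - C*√C = 3 - C^(3/2))
A = -29 (A = -5 - 3*(5 + 3) = -5 - 3*8 = -5 - 24 = -29)
A*((-2583 + J(6, -8)) + R(1)) = -29*((-2583 + (-47 - 1*(-8))) + (3 - 1^(3/2))) = -29*((-2583 + (-47 + 8)) + (3 - 1*1)) = -29*((-2583 - 39) + (3 - 1)) = -29*(-2622 + 2) = -29*(-2620) = 75980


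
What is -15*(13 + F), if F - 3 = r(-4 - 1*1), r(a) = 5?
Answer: -315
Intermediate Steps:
F = 8 (F = 3 + 5 = 8)
-15*(13 + F) = -15*(13 + 8) = -15*21 = -315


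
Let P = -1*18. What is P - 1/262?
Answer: -4717/262 ≈ -18.004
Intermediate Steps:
P = -18
P - 1/262 = -18 - 1/262 = -4717/262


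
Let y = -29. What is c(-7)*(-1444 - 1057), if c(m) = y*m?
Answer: -507703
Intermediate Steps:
c(m) = -29*m
c(-7)*(-1444 - 1057) = (-29*(-7))*(-1444 - 1057) = 203*(-2501) = -507703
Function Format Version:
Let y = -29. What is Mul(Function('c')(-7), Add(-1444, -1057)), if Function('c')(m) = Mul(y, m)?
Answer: -507703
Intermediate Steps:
Function('c')(m) = Mul(-29, m)
Mul(Function('c')(-7), Add(-1444, -1057)) = Mul(Mul(-29, -7), Add(-1444, -1057)) = Mul(203, -2501) = -507703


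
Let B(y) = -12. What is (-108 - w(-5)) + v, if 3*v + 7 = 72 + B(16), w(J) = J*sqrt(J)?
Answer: -271/3 + 5*I*sqrt(5) ≈ -90.333 + 11.18*I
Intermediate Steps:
w(J) = J**(3/2)
v = 53/3 (v = -7/3 + (72 - 12)/3 = -7/3 + (1/3)*60 = -7/3 + 20 = 53/3 ≈ 17.667)
(-108 - w(-5)) + v = (-108 - (-5)**(3/2)) + 53/3 = (-108 - (-5)*I*sqrt(5)) + 53/3 = (-108 + 5*I*sqrt(5)) + 53/3 = -271/3 + 5*I*sqrt(5)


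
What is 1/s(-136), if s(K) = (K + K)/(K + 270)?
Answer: -67/136 ≈ -0.49265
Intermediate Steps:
s(K) = 2*K/(270 + K) (s(K) = (2*K)/(270 + K) = 2*K/(270 + K))
1/s(-136) = 1/(2*(-136)/(270 - 136)) = 1/(2*(-136)/134) = 1/(2*(-136)*(1/134)) = 1/(-136/67) = -67/136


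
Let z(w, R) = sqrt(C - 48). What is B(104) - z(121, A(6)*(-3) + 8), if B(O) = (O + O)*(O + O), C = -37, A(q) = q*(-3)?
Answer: 43264 - I*sqrt(85) ≈ 43264.0 - 9.2195*I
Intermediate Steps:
A(q) = -3*q
B(O) = 4*O**2 (B(O) = (2*O)*(2*O) = 4*O**2)
z(w, R) = I*sqrt(85) (z(w, R) = sqrt(-37 - 48) = sqrt(-85) = I*sqrt(85))
B(104) - z(121, A(6)*(-3) + 8) = 4*104**2 - I*sqrt(85) = 4*10816 - I*sqrt(85) = 43264 - I*sqrt(85)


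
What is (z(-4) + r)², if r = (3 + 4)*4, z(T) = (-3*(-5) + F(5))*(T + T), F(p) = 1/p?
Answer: 219024/25 ≈ 8761.0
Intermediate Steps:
z(T) = 152*T/5 (z(T) = (-3*(-5) + 1/5)*(T + T) = (15 + ⅕)*(2*T) = 76*(2*T)/5 = 152*T/5)
r = 28 (r = 7*4 = 28)
(z(-4) + r)² = ((152/5)*(-4) + 28)² = (-608/5 + 28)² = (-468/5)² = 219024/25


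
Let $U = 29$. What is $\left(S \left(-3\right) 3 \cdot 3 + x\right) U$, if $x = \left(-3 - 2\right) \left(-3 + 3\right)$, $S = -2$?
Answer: $1566$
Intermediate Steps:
$x = 0$ ($x = \left(-5\right) 0 = 0$)
$\left(S \left(-3\right) 3 \cdot 3 + x\right) U = \left(- 2 \left(-3\right) 3 \cdot 3 + 0\right) 29 = \left(- 2 \left(\left(-9\right) 3\right) + 0\right) 29 = \left(\left(-2\right) \left(-27\right) + 0\right) 29 = \left(54 + 0\right) 29 = 54 \cdot 29 = 1566$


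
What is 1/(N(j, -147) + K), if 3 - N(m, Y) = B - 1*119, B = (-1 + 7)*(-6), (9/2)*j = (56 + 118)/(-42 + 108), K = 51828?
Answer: 1/51986 ≈ 1.9236e-5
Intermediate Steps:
j = 58/99 (j = 2*((56 + 118)/(-42 + 108))/9 = 2*(174/66)/9 = 2*(174*(1/66))/9 = (2/9)*(29/11) = 58/99 ≈ 0.58586)
B = -36 (B = 6*(-6) = -36)
N(m, Y) = 158 (N(m, Y) = 3 - (-36 - 1*119) = 3 - (-36 - 119) = 3 - 1*(-155) = 3 + 155 = 158)
1/(N(j, -147) + K) = 1/(158 + 51828) = 1/51986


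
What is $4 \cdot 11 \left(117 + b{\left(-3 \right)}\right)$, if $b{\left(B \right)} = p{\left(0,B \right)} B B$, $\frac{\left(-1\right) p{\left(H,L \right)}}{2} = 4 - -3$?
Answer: $-396$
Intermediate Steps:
$p{\left(H,L \right)} = -14$ ($p{\left(H,L \right)} = - 2 \left(4 - -3\right) = - 2 \left(4 + 3\right) = \left(-2\right) 7 = -14$)
$b{\left(B \right)} = - 14 B^{2}$ ($b{\left(B \right)} = - 14 B B = - 14 B^{2}$)
$4 \cdot 11 \left(117 + b{\left(-3 \right)}\right) = 4 \cdot 11 \left(117 - 14 \left(-3\right)^{2}\right) = 44 \left(117 - 126\right) = 44 \left(-9\right) = -396$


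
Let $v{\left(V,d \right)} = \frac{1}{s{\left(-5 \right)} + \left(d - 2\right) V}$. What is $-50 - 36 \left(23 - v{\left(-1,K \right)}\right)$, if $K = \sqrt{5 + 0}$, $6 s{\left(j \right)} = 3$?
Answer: $-806 + \frac{144 \sqrt{5}}{5} \approx -741.6$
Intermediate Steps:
$s{\left(j \right)} = \frac{1}{2}$ ($s{\left(j \right)} = \frac{1}{6} \cdot 3 = \frac{1}{2}$)
$K = \sqrt{5} \approx 2.2361$
$v{\left(V,d \right)} = \frac{1}{\frac{1}{2} + V \left(-2 + d\right)}$ ($v{\left(V,d \right)} = \frac{1}{\frac{1}{2} + \left(d - 2\right) V} = \frac{1}{\frac{1}{2} + \left(-2 + d\right) V} = \frac{1}{\frac{1}{2} + V \left(-2 + d\right)}$)
$-50 - 36 \left(23 - v{\left(-1,K \right)}\right) = -50 - 36 \left(23 - \frac{2}{1 - -4 + 2 \left(-1\right) \sqrt{5}}\right) = -50 - 36 \left(23 - \frac{2}{1 + 4 - 2 \sqrt{5}}\right) = -50 - 36 \left(23 - \frac{2}{5 - 2 \sqrt{5}}\right) = -50 - \left(828 - \frac{72}{5 - 2 \sqrt{5}}\right) = -878 + \frac{72}{5 - 2 \sqrt{5}}$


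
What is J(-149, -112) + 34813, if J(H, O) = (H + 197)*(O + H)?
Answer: 22285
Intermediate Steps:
J(H, O) = (197 + H)*(H + O)
J(-149, -112) + 34813 = ((-149)**2 + 197*(-149) + 197*(-112) - 149*(-112)) + 34813 = (22201 - 29353 - 22064 + 16688) + 34813 = -12528 + 34813 = 22285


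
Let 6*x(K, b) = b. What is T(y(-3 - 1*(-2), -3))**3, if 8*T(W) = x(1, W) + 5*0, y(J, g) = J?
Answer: -1/110592 ≈ -9.0422e-6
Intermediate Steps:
x(K, b) = b/6
T(W) = W/48 (T(W) = (W/6 + 5*0)/8 = (W/6 + 0)/8 = (W/6)/8 = W/48)
T(y(-3 - 1*(-2), -3))**3 = ((-3 - 1*(-2))/48)**3 = ((-3 + 2)/48)**3 = ((1/48)*(-1))**3 = (-1/48)**3 = -1/110592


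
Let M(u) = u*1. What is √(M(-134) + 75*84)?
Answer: √6166 ≈ 78.524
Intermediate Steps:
M(u) = u
√(M(-134) + 75*84) = √(-134 + 75*84) = √(-134 + 6300) = √6166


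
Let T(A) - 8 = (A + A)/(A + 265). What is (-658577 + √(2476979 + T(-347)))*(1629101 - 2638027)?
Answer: 664455458302 - 1008926*√4163829374/41 ≈ 6.6287e+11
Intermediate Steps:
T(A) = 8 + 2*A/(265 + A) (T(A) = 8 + (A + A)/(A + 265) = 8 + (2*A)/(265 + A) = 8 + 2*A/(265 + A))
(-658577 + √(2476979 + T(-347)))*(1629101 - 2638027) = (-658577 + √(2476979 + 10*(212 - 347)/(265 - 347)))*(1629101 - 2638027) = (-658577 + √(2476979 + 10*(-135)/(-82)))*(-1008926) = (-658577 + √(2476979 + 10*(-1/82)*(-135)))*(-1008926) = (-658577 + √(2476979 + 675/41))*(-1008926) = (-658577 + √(101556814/41))*(-1008926) = (-658577 + √4163829374/41)*(-1008926) = 664455458302 - 1008926*√4163829374/41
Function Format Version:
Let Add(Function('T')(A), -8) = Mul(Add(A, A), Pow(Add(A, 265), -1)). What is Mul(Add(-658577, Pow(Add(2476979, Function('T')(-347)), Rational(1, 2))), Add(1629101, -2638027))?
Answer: Add(664455458302, Mul(Rational(-1008926, 41), Pow(4163829374, Rational(1, 2)))) ≈ 6.6287e+11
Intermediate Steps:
Function('T')(A) = Add(8, Mul(2, A, Pow(Add(265, A), -1))) (Function('T')(A) = Add(8, Mul(Add(A, A), Pow(Add(A, 265), -1))) = Add(8, Mul(Mul(2, A), Pow(Add(265, A), -1))) = Add(8, Mul(2, A, Pow(Add(265, A), -1))))
Mul(Add(-658577, Pow(Add(2476979, Function('T')(-347)), Rational(1, 2))), Add(1629101, -2638027)) = Mul(Add(-658577, Pow(Add(2476979, Mul(10, Pow(Add(265, -347), -1), Add(212, -347))), Rational(1, 2))), Add(1629101, -2638027)) = Mul(Add(-658577, Pow(Add(2476979, Mul(10, Pow(-82, -1), -135)), Rational(1, 2))), -1008926) = Mul(Add(-658577, Pow(Add(2476979, Mul(10, Rational(-1, 82), -135)), Rational(1, 2))), -1008926) = Mul(Add(-658577, Pow(Add(2476979, Rational(675, 41)), Rational(1, 2))), -1008926) = Mul(Add(-658577, Pow(Rational(101556814, 41), Rational(1, 2))), -1008926) = Mul(Add(-658577, Mul(Rational(1, 41), Pow(4163829374, Rational(1, 2)))), -1008926) = Add(664455458302, Mul(Rational(-1008926, 41), Pow(4163829374, Rational(1, 2))))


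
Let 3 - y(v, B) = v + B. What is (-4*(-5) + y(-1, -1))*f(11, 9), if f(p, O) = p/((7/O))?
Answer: 2475/7 ≈ 353.57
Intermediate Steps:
f(p, O) = O*p/7 (f(p, O) = p*(O/7) = O*p/7)
y(v, B) = 3 - B - v (y(v, B) = 3 - (v + B) = 3 - (B + v) = 3 + (-B - v) = 3 - B - v)
(-4*(-5) + y(-1, -1))*f(11, 9) = (-4*(-5) + (3 - 1*(-1) - 1*(-1)))*((⅐)*9*11) = (20 + (3 + 1 + 1))*(99/7) = (20 + 5)*(99/7) = 25*(99/7) = 2475/7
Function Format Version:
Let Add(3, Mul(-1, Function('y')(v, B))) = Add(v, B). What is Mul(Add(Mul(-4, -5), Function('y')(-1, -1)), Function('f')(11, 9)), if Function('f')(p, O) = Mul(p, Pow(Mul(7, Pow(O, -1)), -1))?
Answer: Rational(2475, 7) ≈ 353.57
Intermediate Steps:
Function('f')(p, O) = Mul(Rational(1, 7), O, p) (Function('f')(p, O) = Mul(p, Mul(Rational(1, 7), O)) = Mul(Rational(1, 7), O, p))
Function('y')(v, B) = Add(3, Mul(-1, B), Mul(-1, v)) (Function('y')(v, B) = Add(3, Mul(-1, Add(v, B))) = Add(3, Mul(-1, Add(B, v))) = Add(3, Add(Mul(-1, B), Mul(-1, v))) = Add(3, Mul(-1, B), Mul(-1, v)))
Mul(Add(Mul(-4, -5), Function('y')(-1, -1)), Function('f')(11, 9)) = Mul(Add(Mul(-4, -5), Add(3, Mul(-1, -1), Mul(-1, -1))), Mul(Rational(1, 7), 9, 11)) = Mul(Add(20, Add(3, 1, 1)), Rational(99, 7)) = Mul(Add(20, 5), Rational(99, 7)) = Mul(25, Rational(99, 7)) = Rational(2475, 7)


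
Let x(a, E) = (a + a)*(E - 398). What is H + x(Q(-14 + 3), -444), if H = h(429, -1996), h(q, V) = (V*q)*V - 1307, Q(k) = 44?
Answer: 1709067461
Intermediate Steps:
x(a, E) = 2*a*(-398 + E) (x(a, E) = (2*a)*(-398 + E) = 2*a*(-398 + E))
h(q, V) = -1307 + q*V² (h(q, V) = q*V² - 1307 = -1307 + q*V²)
H = 1709141557 (H = -1307 + 429*(-1996)² = -1307 + 429*3984016 = -1307 + 1709142864 = 1709141557)
H + x(Q(-14 + 3), -444) = 1709141557 + 2*44*(-398 - 444) = 1709141557 + 2*44*(-842) = 1709141557 - 74096 = 1709067461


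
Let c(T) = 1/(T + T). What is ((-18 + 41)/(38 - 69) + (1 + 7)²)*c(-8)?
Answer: -1961/496 ≈ -3.9536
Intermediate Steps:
c(T) = 1/(2*T)
((-18 + 41)/(38 - 69) + (1 + 7)²)*c(-8) = ((-18 + 41)/(38 - 69) + (1 + 7)²)*((½)/(-8)) = (23/(-31) + 8²)*((½)*(-⅛)) = (23*(-1/31) + 64)*(-1/16) = (-23/31 + 64)*(-1/16) = (1961/31)*(-1/16) = -1961/496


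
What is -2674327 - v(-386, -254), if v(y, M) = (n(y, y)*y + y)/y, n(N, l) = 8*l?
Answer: -2671240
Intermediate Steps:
v(y, M) = (y + 8*y²)/y (v(y, M) = ((8*y)*y + y)/y = (8*y² + y)/y = (y + 8*y²)/y)
-2674327 - v(-386, -254) = -2674327 - (1 + 8*(-386)) = -2674327 - (1 - 3088) = -2674327 - 1*(-3087) = -2674327 + 3087 = -2671240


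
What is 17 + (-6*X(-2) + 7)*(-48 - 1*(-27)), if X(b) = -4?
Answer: -634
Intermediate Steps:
17 + (-6*X(-2) + 7)*(-48 - 1*(-27)) = 17 + (-6*(-4) + 7)*(-48 - 1*(-27)) = 17 + (24 + 7)*(-48 + 27) = 17 + 31*(-21) = 17 - 651 = -634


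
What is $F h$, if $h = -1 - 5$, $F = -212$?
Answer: $1272$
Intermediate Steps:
$h = -6$
$F h = \left(-212\right) \left(-6\right) = 1272$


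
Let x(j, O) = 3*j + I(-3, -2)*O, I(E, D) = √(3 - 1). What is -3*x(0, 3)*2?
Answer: -18*√2 ≈ -25.456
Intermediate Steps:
I(E, D) = √2
x(j, O) = 3*j + O*√2 (x(j, O) = 3*j + √2*O = 3*j + O*√2)
-3*x(0, 3)*2 = -3*(3*0 + 3*√2)*2 = -3*(0 + 3*√2)*2 = -9*√2*2 = -18*√2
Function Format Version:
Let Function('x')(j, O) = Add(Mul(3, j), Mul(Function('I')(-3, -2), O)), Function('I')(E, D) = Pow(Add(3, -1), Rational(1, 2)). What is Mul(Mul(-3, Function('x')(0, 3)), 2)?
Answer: Mul(-18, Pow(2, Rational(1, 2))) ≈ -25.456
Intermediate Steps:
Function('I')(E, D) = Pow(2, Rational(1, 2))
Function('x')(j, O) = Add(Mul(3, j), Mul(O, Pow(2, Rational(1, 2)))) (Function('x')(j, O) = Add(Mul(3, j), Mul(Pow(2, Rational(1, 2)), O)) = Add(Mul(3, j), Mul(O, Pow(2, Rational(1, 2)))))
Mul(Mul(-3, Function('x')(0, 3)), 2) = Mul(Mul(-3, Add(Mul(3, 0), Mul(3, Pow(2, Rational(1, 2))))), 2) = Mul(Mul(-3, Add(0, Mul(3, Pow(2, Rational(1, 2))))), 2) = Mul(Mul(-3, Mul(3, Pow(2, Rational(1, 2)))), 2) = Mul(Mul(-9, Pow(2, Rational(1, 2))), 2) = Mul(-18, Pow(2, Rational(1, 2)))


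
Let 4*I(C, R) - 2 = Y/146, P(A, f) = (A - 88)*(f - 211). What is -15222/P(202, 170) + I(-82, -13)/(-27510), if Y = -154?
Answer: 6793154763/2085881560 ≈ 3.2567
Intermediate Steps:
P(A, f) = (-211 + f)*(-88 + A) (P(A, f) = (-88 + A)*(-211 + f) = (-211 + f)*(-88 + A))
I(C, R) = 69/292 (I(C, R) = ½ + (-154/146)/4 = ½ + (-154*1/146)/4 = ½ + (¼)*(-77/73) = ½ - 77/292 = 69/292)
-15222/P(202, 170) + I(-82, -13)/(-27510) = -15222/(18568 - 211*202 - 88*170 + 202*170) + (69/292)/(-27510) = -15222/(18568 - 42622 - 14960 + 34340) + (69/292)*(-1/27510) = -15222/(-4674) - 23/2677640 = -15222*(-1/4674) - 23/2677640 = 2537/779 - 23/2677640 = 6793154763/2085881560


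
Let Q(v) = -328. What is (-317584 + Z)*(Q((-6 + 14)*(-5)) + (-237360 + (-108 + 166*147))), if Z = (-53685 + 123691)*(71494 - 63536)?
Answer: -118815680256616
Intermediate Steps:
Z = 557107748 (Z = 70006*7958 = 557107748)
(-317584 + Z)*(Q((-6 + 14)*(-5)) + (-237360 + (-108 + 166*147))) = (-317584 + 557107748)*(-328 + (-237360 + (-108 + 166*147))) = 556790164*(-328 + (-237360 + (-108 + 24402))) = 556790164*(-328 + (-237360 + 24294)) = 556790164*(-328 - 213066) = 556790164*(-213394) = -118815680256616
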